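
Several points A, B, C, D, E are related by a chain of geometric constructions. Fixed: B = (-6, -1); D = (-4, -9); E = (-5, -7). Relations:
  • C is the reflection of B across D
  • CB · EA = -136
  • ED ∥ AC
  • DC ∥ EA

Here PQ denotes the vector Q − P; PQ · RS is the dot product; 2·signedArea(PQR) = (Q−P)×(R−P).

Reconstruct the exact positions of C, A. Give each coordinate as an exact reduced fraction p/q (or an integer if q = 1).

A = (-3, -15)
C = (-2, -17)

1. C_x = -2  [C is the reflection of B across D]
2. C_y = -17  [C is the reflection of B across D]
   → C = (-2, -17)
3. A_x = -3  [ED ∥ AC ∩ DC ∥ EA]
4. A_y = -15  [ED ∥ AC ∩ DC ∥ EA]
   → A = (-3, -15)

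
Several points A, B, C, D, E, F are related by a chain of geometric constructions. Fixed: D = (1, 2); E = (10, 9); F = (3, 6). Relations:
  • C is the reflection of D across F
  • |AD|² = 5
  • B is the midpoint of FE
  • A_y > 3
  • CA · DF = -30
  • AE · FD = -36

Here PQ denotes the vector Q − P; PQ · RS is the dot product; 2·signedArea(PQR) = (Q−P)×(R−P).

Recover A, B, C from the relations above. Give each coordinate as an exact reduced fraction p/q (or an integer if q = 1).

A = (2, 4)
B = (13/2, 15/2)
C = (5, 10)

1. A_x = 2  [line 2·x + 4·y + -20 = 0 ∩ |AD|² = 5]
2. A_y = 4  [line 2·x + 4·y + -20 = 0 ∩ |AD|² = 5]
   → A = (2, 4)
3. B_x = 13/2  [B is the midpoint of FE]
4. B_y = 15/2  [B is the midpoint of FE]
   → B = (13/2, 15/2)
5. C_x = 5  [C is the reflection of D across F]
6. C_y = 10  [C is the reflection of D across F]
   → C = (5, 10)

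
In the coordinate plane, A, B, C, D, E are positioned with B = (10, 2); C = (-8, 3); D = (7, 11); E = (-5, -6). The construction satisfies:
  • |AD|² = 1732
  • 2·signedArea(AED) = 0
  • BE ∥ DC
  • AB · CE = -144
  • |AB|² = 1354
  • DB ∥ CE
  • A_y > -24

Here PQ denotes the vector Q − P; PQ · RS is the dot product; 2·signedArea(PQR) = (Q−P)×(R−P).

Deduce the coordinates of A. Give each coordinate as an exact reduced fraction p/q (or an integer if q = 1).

1. A_x = -17  [2·signedArea(AED) = 0 ∩ AB · CE = -144]
2. A_y = -23  [2·signedArea(AED) = 0 ∩ AB · CE = -144]
   → A = (-17, -23)

A = (-17, -23)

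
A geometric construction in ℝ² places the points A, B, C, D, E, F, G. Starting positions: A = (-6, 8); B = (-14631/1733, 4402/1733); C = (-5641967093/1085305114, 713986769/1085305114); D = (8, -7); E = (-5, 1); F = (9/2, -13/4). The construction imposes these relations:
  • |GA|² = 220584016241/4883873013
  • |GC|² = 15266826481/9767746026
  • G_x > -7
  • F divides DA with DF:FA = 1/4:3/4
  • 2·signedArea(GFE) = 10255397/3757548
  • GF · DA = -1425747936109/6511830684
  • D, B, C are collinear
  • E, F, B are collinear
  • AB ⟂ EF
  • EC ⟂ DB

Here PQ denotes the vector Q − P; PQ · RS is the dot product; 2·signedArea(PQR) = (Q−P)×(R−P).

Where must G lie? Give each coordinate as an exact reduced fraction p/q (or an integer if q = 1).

1. G_x = -10223357492/1627957671  [GF · DA = -1425747936109/6511830684 ∩ 2·signedArea(GFE) = 10255397/3757548]
2. G_y = 697460209/542652557  [GF · DA = -1425747936109/6511830684 ∩ 2·signedArea(GFE) = 10255397/3757548]
   → G = (-10223357492/1627957671, 697460209/542652557)

G = (-10223357492/1627957671, 697460209/542652557)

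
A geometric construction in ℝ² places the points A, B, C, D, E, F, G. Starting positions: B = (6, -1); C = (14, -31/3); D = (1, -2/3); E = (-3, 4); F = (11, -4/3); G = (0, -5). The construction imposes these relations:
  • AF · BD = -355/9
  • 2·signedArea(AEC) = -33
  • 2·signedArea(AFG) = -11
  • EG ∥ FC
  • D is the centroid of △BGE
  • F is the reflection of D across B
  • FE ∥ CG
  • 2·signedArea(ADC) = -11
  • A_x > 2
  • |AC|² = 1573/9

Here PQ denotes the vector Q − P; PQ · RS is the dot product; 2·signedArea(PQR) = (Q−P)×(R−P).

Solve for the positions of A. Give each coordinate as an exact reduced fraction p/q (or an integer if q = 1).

A = (3, -3)

1. A_x = 3  [2·signedArea(ADC) = -11 ∩ 2·signedArea(AFG) = -11]
2. A_y = -3  [2·signedArea(ADC) = -11 ∩ 2·signedArea(AFG) = -11]
   → A = (3, -3)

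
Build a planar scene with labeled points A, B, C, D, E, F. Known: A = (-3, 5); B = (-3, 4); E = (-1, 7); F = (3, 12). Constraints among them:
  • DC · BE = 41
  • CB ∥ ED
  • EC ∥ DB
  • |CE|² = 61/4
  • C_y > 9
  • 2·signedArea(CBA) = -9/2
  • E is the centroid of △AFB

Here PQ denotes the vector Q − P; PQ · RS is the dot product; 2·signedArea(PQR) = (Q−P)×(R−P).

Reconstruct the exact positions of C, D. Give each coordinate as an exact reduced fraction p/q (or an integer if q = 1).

1. C_x = 3/2  [2·signedArea(CBA) = -9/2]
2. C_y = 10  [|CE|² = 61/4]
   → C = (3/2, 10)
3. D_x = -11/2  [EC ∥ DB ∩ CB ∥ ED]
4. D_y = 1  [EC ∥ DB ∩ CB ∥ ED]
   → D = (-11/2, 1)

C = (3/2, 10)
D = (-11/2, 1)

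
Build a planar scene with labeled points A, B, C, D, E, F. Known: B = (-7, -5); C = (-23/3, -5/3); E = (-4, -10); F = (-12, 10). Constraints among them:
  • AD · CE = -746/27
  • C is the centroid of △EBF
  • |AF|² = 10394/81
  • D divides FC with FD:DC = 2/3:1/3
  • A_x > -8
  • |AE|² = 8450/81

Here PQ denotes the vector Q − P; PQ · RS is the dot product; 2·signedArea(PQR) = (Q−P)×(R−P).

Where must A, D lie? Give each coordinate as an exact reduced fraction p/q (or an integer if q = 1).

1. D_x = -82/9  [D divides FC with FD:DC = 2/3:1/3]
2. D_y = 20/9  [D divides FC with FD:DC = 2/3:1/3]
   → D = (-82/9, 20/9)
3. A_x = -71/9  [line -11/3·x + 25/3·y + -656/27 = 0 ∩ |AE|² = 8450/81]
4. A_y = -5/9  [line -11/3·x + 25/3·y + -656/27 = 0 ∩ |AE|² = 8450/81]
   → A = (-71/9, -5/9)

A = (-71/9, -5/9)
D = (-82/9, 20/9)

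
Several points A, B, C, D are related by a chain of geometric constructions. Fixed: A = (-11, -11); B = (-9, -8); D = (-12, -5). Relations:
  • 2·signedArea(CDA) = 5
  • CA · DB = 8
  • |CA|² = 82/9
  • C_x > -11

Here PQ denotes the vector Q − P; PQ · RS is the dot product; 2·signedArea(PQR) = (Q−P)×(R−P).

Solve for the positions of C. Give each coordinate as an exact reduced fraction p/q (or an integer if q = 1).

1. C_x = -32/3  [CA · DB = 8 ∩ 2·signedArea(CDA) = 5]
2. C_y = -8  [CA · DB = 8 ∩ 2·signedArea(CDA) = 5]
   → C = (-32/3, -8)

C = (-32/3, -8)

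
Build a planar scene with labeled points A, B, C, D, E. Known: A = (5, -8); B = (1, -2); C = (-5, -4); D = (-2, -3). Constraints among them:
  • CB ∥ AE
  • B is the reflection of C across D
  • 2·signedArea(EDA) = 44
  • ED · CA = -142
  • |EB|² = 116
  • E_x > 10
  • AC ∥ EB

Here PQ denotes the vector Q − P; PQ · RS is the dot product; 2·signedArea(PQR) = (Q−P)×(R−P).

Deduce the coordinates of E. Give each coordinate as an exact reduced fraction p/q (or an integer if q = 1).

E = (11, -6)

1. E_x = 11  [AC ∥ EB ∩ CB ∥ AE]
2. E_y = -6  [AC ∥ EB ∩ CB ∥ AE]
   → E = (11, -6)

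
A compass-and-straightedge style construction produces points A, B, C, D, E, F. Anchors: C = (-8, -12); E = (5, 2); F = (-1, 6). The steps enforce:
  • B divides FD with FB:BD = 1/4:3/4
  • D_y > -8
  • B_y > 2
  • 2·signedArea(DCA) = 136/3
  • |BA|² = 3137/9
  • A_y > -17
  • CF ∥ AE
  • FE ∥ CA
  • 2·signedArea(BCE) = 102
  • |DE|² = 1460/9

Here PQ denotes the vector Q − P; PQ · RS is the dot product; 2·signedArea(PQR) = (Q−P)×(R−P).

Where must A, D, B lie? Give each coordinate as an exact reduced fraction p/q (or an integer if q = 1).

1. A_x = -2  [CF ∥ AE ∩ FE ∥ CA]
2. A_y = -16  [CF ∥ AE ∩ FE ∥ CA]
   → A = (-2, -16)
3. D_x = -11/3  [line 4·x + 6·y + 176/3 = 0 ∩ |DE|² = 1460/9]
4. D_y = -22/3  [line 4·x + 6·y + 176/3 = 0 ∩ |DE|² = 1460/9]
   → D = (-11/3, -22/3)
5. B_x = -5/3  [B divides FD with FB:BD = 1/4:3/4]
6. B_y = 8/3  [B divides FD with FB:BD = 1/4:3/4]
   → B = (-5/3, 8/3)

A = (-2, -16)
B = (-5/3, 8/3)
D = (-11/3, -22/3)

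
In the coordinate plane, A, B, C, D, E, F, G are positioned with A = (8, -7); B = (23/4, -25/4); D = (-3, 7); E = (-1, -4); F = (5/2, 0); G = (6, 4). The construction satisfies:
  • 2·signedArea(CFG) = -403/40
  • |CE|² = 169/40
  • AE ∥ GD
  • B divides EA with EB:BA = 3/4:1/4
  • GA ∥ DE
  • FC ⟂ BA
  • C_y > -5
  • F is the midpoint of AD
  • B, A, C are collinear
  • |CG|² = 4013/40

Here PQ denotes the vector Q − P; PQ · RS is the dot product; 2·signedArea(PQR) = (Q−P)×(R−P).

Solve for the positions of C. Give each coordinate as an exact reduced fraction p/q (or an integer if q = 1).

1. C_x = 19/20  [B, A, C are collinear ∩ FC ⟂ BA]
2. C_y = -93/20  [B, A, C are collinear ∩ FC ⟂ BA]
   → C = (19/20, -93/20)

C = (19/20, -93/20)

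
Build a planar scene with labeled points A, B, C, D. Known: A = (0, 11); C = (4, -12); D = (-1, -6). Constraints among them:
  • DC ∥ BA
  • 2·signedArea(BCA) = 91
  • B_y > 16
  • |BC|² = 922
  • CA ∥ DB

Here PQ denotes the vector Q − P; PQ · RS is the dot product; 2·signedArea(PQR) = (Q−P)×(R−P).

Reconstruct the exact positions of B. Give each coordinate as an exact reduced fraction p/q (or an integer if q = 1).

B = (-5, 17)

1. B_x = -5  [DC ∥ BA ∩ CA ∥ DB]
2. B_y = 17  [DC ∥ BA ∩ CA ∥ DB]
   → B = (-5, 17)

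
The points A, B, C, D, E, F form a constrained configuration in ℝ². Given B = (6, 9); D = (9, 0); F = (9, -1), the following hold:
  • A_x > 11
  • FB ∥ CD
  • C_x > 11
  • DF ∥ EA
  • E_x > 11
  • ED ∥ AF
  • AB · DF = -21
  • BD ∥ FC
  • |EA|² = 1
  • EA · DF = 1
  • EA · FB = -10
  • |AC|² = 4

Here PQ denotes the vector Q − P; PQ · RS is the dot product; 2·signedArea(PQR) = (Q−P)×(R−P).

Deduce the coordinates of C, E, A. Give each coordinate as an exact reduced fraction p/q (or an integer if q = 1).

1. C_x = 12  [FB ∥ CD ∩ BD ∥ FC]
2. C_y = -10  [FB ∥ CD ∩ BD ∥ FC]
   → C = (12, -10)
3. A_y = -12  [AB · DF = -21]
4. A_x = 12  [|AC|² = 4]
   → A = (12, -12)
5. E_x = 12  [EA · FB = -10 ∩ ED ∥ AF]
6. E_y = -11  [EA · FB = -10 ∩ ED ∥ AF]
   → E = (12, -11)

A = (12, -12)
C = (12, -10)
E = (12, -11)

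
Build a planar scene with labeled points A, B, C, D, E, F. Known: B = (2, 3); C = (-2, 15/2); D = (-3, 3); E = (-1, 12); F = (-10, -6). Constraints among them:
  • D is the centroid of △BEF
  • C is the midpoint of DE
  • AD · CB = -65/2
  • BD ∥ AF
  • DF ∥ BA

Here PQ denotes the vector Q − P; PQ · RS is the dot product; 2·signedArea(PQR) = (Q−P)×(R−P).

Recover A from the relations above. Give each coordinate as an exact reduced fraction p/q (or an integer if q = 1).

1. A_x = -5  [BD ∥ AF ∩ DF ∥ BA]
2. A_y = -6  [BD ∥ AF ∩ DF ∥ BA]
   → A = (-5, -6)

A = (-5, -6)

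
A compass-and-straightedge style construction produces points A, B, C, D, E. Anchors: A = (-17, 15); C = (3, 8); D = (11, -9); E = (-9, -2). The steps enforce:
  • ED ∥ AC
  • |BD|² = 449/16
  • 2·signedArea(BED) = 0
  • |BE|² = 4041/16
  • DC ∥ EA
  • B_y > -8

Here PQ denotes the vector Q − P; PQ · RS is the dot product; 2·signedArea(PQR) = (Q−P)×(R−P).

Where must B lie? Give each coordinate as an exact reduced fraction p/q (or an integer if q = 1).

B = (6, -29/4)

1. B_x = 6  [line 7·x + 20·y + 103 = 0 ∩ |BD|² = 449/16]
2. B_y = -29/4  [line 7·x + 20·y + 103 = 0 ∩ |BD|² = 449/16]
   → B = (6, -29/4)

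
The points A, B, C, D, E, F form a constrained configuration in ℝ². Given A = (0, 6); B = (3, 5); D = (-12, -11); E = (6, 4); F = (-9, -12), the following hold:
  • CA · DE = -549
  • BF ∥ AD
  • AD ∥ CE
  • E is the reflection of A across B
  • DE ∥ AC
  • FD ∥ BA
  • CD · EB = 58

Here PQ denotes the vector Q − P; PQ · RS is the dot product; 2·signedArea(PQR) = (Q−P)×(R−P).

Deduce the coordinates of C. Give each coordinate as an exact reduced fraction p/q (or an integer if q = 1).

1. C_x = 18  [AD ∥ CE ∩ DE ∥ AC]
2. C_y = 21  [AD ∥ CE ∩ DE ∥ AC]
   → C = (18, 21)

C = (18, 21)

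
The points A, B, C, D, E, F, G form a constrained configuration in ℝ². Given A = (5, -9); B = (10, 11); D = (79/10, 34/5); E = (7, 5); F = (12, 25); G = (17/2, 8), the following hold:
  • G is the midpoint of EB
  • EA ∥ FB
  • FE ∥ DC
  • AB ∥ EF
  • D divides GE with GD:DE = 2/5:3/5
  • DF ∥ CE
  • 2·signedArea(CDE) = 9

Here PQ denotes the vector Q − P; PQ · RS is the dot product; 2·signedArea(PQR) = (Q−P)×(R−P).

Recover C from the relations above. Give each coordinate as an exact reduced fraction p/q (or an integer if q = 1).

C = (29/10, -66/5)

1. C_x = 29/10  [DF ∥ CE ∩ FE ∥ DC]
2. C_y = -66/5  [DF ∥ CE ∩ FE ∥ DC]
   → C = (29/10, -66/5)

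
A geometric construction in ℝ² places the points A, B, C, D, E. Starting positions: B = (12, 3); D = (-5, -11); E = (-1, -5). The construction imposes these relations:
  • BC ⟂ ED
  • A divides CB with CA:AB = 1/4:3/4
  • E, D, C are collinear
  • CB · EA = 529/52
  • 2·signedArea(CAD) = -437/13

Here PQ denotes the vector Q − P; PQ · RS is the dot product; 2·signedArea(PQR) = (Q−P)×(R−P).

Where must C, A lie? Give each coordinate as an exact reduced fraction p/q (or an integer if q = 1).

1. C_x = 87/13  [E, D, C are collinear ∩ BC ⟂ ED]
2. C_y = 85/13  [E, D, C are collinear ∩ BC ⟂ ED]
   → C = (87/13, 85/13)
3. A_x = 417/52  [A divides CB with CA:AB = 1/4:3/4]
4. A_y = 147/26  [A divides CB with CA:AB = 1/4:3/4]
   → A = (417/52, 147/26)

A = (417/52, 147/26)
C = (87/13, 85/13)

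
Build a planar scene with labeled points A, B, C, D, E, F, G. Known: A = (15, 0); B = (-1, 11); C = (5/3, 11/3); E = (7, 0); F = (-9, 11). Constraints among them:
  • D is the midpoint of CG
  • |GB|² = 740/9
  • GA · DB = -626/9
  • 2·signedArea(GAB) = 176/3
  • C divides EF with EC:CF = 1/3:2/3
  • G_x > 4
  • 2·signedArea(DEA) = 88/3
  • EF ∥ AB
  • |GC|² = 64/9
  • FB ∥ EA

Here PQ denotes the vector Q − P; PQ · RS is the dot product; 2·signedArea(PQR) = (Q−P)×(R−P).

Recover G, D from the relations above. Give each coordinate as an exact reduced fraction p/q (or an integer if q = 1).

1. G_x = 13/3  [line -11·x + -16·y + 319/3 = 0 ∩ |GB|² = 740/9]
2. G_y = 11/3  [line -11·x + -16·y + 319/3 = 0 ∩ |GB|² = 740/9]
   → G = (13/3, 11/3)
3. D_x = 3  [D is the midpoint of CG]
4. D_y = 11/3  [D is the midpoint of CG]
   → D = (3, 11/3)

D = (3, 11/3)
G = (13/3, 11/3)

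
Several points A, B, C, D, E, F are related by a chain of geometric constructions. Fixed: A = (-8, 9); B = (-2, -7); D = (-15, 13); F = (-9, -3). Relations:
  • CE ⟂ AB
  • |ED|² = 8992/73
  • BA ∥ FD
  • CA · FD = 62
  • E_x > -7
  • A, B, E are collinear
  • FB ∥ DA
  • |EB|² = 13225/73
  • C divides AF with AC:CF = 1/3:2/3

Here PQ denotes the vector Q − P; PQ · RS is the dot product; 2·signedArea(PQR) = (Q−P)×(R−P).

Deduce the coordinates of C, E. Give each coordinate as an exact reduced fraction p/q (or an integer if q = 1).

C = (-25/3, 5)
E = (-491/73, 409/73)

1. C_x = -25/3  [C divides AF with AC:CF = 1/3:2/3]
2. C_y = 5  [C divides AF with AC:CF = 1/3:2/3]
   → C = (-25/3, 5)
3. E_x = -491/73  [A, B, E are collinear ∩ CE ⟂ AB]
4. E_y = 409/73  [A, B, E are collinear ∩ CE ⟂ AB]
   → E = (-491/73, 409/73)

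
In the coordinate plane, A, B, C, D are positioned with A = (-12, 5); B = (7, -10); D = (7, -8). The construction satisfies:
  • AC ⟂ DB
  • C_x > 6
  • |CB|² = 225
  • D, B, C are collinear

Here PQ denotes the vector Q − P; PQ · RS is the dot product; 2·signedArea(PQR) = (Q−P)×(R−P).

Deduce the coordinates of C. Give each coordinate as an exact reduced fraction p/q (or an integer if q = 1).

1. C_x = 7  [D, B, C are collinear ∩ AC ⟂ DB]
2. C_y = 5  [D, B, C are collinear ∩ AC ⟂ DB]
   → C = (7, 5)

C = (7, 5)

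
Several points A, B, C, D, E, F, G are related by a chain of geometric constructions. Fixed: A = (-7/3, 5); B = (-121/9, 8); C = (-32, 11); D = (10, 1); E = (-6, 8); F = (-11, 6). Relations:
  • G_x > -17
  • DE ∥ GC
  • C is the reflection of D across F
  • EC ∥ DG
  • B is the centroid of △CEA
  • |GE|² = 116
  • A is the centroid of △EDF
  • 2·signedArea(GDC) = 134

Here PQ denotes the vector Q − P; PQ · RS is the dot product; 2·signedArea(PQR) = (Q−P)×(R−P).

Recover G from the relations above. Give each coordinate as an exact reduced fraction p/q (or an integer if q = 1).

1. G_x = -16  [DE ∥ GC ∩ EC ∥ DG]
2. G_y = 4  [DE ∥ GC ∩ EC ∥ DG]
   → G = (-16, 4)

G = (-16, 4)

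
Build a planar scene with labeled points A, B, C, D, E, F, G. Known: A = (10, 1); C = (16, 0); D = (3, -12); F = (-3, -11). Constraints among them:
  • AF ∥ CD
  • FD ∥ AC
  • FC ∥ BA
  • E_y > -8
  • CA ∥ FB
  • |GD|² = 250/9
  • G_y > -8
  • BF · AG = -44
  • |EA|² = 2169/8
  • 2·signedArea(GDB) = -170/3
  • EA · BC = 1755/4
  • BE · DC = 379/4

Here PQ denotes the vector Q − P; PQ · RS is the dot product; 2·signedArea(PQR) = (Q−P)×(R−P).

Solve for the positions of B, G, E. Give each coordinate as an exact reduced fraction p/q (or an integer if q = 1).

1. B_x = -9  [FC ∥ BA ∩ CA ∥ FB]
2. B_y = -10  [FC ∥ BA ∩ CA ∥ FB]
   → B = (-9, -10)
3. G_x = 4/3  [2·signedArea(GDB) = -170/3 ∩ BF · AG = -44]
4. G_y = -7  [2·signedArea(GDB) = -170/3 ∩ BF · AG = -44]
   → G = (4/3, -7)
5. E_x = -17/4  [EA · BC = 1755/4 ∩ BE · DC = 379/4]
6. E_y = -29/4  [EA · BC = 1755/4 ∩ BE · DC = 379/4]
   → E = (-17/4, -29/4)

B = (-9, -10)
E = (-17/4, -29/4)
G = (4/3, -7)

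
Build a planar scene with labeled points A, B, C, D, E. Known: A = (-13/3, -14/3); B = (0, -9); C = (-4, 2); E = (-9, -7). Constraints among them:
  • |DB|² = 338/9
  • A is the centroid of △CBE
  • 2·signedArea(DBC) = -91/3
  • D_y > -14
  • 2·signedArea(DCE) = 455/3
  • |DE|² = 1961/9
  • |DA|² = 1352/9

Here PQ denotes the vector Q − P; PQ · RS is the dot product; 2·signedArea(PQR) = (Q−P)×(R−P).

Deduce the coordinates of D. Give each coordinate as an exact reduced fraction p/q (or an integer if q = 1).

D = (13/3, -40/3)

1. D_x = 13/3  [2·signedArea(DCE) = 455/3 ∩ 2·signedArea(DBC) = -91/3]
2. D_y = -40/3  [2·signedArea(DCE) = 455/3 ∩ 2·signedArea(DBC) = -91/3]
   → D = (13/3, -40/3)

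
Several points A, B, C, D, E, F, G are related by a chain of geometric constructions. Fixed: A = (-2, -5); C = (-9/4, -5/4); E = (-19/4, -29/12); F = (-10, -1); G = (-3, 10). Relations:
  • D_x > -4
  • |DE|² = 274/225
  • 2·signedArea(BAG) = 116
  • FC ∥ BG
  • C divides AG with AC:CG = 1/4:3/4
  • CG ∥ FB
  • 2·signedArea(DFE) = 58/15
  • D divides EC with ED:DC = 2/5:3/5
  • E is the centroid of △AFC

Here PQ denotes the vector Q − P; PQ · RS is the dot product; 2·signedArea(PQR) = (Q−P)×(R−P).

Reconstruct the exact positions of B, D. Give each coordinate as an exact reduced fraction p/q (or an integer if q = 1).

1. B_x = -43/4  [FC ∥ BG ∩ CG ∥ FB]
2. B_y = 41/4  [FC ∥ BG ∩ CG ∥ FB]
   → B = (-43/4, 41/4)
3. D_x = -15/4  [D divides EC with ED:DC = 2/5:3/5]
4. D_y = -39/20  [D divides EC with ED:DC = 2/5:3/5]
   → D = (-15/4, -39/20)

B = (-43/4, 41/4)
D = (-15/4, -39/20)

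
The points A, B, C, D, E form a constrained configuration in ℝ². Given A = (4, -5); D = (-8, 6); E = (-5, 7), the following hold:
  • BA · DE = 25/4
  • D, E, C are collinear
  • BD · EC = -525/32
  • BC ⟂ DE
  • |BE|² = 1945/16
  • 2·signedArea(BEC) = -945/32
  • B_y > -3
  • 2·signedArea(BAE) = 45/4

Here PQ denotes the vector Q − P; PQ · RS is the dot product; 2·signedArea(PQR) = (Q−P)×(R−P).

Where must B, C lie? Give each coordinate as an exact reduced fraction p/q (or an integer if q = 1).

B = (1, -9/4)
C = (-19/8, 63/8)

1. B_x = 1  [BA · DE = 25/4 ∩ 2·signedArea(BAE) = 45/4]
2. B_y = -9/4  [BA · DE = 25/4 ∩ 2·signedArea(BAE) = 45/4]
   → B = (1, -9/4)
3. C_x = -19/8  [D, E, C are collinear ∩ BC ⟂ DE]
4. C_y = 63/8  [D, E, C are collinear ∩ BC ⟂ DE]
   → C = (-19/8, 63/8)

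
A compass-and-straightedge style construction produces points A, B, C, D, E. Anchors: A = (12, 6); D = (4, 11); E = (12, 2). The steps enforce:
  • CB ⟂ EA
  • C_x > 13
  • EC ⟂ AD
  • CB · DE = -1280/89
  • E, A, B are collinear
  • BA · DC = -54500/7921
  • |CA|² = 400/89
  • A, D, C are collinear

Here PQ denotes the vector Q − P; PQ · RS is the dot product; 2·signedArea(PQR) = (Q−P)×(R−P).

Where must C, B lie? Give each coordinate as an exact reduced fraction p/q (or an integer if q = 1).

1. C_x = 1228/89  [A, D, C are collinear ∩ EC ⟂ AD]
2. C_y = 434/89  [A, D, C are collinear ∩ EC ⟂ AD]
   → C = (1228/89, 434/89)
3. B_x = 12  [E, A, B are collinear ∩ CB ⟂ EA]
4. B_y = 434/89  [E, A, B are collinear ∩ CB ⟂ EA]
   → B = (12, 434/89)

B = (12, 434/89)
C = (1228/89, 434/89)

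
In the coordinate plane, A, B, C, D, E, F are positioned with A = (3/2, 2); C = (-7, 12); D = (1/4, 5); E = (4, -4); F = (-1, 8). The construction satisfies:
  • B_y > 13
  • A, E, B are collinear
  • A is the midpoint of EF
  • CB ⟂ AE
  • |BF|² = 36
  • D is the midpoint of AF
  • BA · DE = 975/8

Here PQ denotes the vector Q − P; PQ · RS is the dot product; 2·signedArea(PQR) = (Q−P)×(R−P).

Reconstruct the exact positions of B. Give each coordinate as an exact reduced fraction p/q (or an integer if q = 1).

1. B_x = -43/13  [A, E, B are collinear ∩ CB ⟂ AE]
2. B_y = 176/13  [A, E, B are collinear ∩ CB ⟂ AE]
   → B = (-43/13, 176/13)

B = (-43/13, 176/13)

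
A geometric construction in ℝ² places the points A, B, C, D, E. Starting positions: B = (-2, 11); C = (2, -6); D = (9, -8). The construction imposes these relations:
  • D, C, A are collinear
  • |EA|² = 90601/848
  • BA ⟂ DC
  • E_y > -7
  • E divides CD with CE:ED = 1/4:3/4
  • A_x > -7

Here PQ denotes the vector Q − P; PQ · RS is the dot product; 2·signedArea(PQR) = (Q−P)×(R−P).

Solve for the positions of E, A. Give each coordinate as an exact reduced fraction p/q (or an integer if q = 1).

1. E_x = 15/4  [E divides CD with CE:ED = 1/4:3/4]
2. E_y = -13/2  [E divides CD with CE:ED = 1/4:3/4]
   → E = (15/4, -13/2)
3. A_x = -328/53  [D, C, A are collinear ∩ BA ⟂ DC]
4. A_y = -194/53  [D, C, A are collinear ∩ BA ⟂ DC]
   → A = (-328/53, -194/53)

A = (-328/53, -194/53)
E = (15/4, -13/2)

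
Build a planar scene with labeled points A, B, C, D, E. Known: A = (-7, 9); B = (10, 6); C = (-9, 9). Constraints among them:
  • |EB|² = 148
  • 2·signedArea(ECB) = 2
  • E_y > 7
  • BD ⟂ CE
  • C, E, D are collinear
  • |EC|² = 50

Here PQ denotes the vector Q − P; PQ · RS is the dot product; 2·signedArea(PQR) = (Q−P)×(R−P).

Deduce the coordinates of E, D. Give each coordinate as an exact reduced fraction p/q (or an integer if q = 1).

D = (251/25, 157/25)
E = (-2, 8)

1. E_x = -2  [line 3·x + 19·y + -146 = 0 ∩ |EB|² = 148]
2. E_y = 8  [line 3·x + 19·y + -146 = 0 ∩ |EB|² = 148]
   → E = (-2, 8)
3. D_x = 251/25  [C, E, D are collinear ∩ BD ⟂ CE]
4. D_y = 157/25  [C, E, D are collinear ∩ BD ⟂ CE]
   → D = (251/25, 157/25)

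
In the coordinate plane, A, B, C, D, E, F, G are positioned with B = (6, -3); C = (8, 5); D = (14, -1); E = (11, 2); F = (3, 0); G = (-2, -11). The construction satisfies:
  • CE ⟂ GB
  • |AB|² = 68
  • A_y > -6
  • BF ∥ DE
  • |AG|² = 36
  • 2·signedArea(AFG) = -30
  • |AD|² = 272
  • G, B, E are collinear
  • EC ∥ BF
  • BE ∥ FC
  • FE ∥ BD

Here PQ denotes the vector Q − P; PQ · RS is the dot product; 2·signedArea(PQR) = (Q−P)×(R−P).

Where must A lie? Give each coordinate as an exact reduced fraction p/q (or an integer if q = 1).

1. A_x = -2  [line 11·x + -5·y + -3 = 0 ∩ |AG|² = 36]
2. A_y = -5  [line 11·x + -5·y + -3 = 0 ∩ |AG|² = 36]
   → A = (-2, -5)

A = (-2, -5)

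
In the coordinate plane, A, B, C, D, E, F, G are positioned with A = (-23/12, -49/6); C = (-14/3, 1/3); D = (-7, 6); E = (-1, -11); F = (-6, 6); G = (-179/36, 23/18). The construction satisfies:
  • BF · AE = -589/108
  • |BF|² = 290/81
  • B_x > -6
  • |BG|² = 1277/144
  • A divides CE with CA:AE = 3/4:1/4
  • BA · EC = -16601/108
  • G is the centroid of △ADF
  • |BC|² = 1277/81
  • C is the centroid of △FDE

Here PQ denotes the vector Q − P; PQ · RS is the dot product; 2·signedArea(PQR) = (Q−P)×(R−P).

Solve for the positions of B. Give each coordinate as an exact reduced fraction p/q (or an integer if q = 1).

1. B_x = -53/9  [line 11/3·x + -34/3·y + 1841/27 = 0 ∩ |BC|² = 1277/81]
2. B_y = 37/9  [line 11/3·x + -34/3·y + 1841/27 = 0 ∩ |BC|² = 1277/81]
   → B = (-53/9, 37/9)

B = (-53/9, 37/9)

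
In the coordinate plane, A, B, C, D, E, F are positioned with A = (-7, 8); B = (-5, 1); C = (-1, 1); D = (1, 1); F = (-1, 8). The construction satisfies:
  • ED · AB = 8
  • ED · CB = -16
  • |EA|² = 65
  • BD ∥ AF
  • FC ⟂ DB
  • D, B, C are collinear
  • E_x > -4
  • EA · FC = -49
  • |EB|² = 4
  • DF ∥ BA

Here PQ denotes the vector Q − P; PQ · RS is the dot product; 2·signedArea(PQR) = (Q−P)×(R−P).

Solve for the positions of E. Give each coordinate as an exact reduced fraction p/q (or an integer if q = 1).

1. E_x = -3  [ED · CB = -16 ∩ ED · AB = 8]
2. E_y = 1  [ED · CB = -16 ∩ ED · AB = 8]
   → E = (-3, 1)

E = (-3, 1)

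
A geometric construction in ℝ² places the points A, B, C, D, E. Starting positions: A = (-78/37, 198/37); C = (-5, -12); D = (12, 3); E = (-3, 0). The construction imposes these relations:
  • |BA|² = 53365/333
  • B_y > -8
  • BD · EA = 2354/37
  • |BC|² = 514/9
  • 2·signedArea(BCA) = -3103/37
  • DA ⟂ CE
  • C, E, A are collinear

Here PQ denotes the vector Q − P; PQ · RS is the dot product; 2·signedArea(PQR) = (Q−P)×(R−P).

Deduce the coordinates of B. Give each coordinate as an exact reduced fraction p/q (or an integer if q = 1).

B = (2/3, -7)

1. B_x = 2/3  [BD · EA = 2354/37 ∩ 2·signedArea(BCA) = -3103/37]
2. B_y = -7  [BD · EA = 2354/37 ∩ 2·signedArea(BCA) = -3103/37]
   → B = (2/3, -7)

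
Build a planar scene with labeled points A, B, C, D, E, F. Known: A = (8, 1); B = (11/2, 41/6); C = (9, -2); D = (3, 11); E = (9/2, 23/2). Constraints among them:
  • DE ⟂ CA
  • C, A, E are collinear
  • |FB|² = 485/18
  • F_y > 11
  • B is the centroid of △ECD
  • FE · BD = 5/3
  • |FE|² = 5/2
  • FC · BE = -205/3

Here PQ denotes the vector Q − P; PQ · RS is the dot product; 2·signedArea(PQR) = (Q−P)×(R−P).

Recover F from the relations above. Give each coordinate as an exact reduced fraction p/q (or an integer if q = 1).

F = (6, 12)

1. F_x = 6  [FC · BE = -205/3 ∩ FE · BD = 5/3]
2. F_y = 12  [FC · BE = -205/3 ∩ FE · BD = 5/3]
   → F = (6, 12)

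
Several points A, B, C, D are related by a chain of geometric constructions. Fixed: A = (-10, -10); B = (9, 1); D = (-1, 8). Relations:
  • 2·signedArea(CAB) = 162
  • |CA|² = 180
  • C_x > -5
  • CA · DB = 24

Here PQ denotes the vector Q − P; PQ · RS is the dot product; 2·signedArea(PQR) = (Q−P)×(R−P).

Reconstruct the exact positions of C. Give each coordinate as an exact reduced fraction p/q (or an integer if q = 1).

1. C_x = -4  [CA · DB = 24 ∩ 2·signedArea(CAB) = 162]
2. C_y = 2  [CA · DB = 24 ∩ 2·signedArea(CAB) = 162]
   → C = (-4, 2)

C = (-4, 2)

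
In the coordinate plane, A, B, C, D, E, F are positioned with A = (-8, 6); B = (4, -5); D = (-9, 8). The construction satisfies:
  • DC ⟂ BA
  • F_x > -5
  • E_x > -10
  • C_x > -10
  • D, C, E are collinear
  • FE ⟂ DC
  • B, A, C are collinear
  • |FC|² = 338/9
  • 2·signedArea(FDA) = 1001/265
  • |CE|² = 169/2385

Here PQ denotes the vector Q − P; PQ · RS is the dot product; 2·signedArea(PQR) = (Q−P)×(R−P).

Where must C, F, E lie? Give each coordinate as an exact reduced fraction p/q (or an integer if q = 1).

1. C_x = -2528/265  [B, A, C are collinear ∩ DC ⟂ BA]
2. C_y = 1964/265  [B, A, C are collinear ∩ DC ⟂ BA]
   → C = (-2528/265, 1964/265)
3. F_x = -3853/795  [line 2·x + 1·y + 1649/265 = 0 ∩ |FC|² = 338/9]
4. F_y = 2759/795  [line 2·x + 1·y + 1649/265 = 0 ∩ |FC|² = 338/9]
   → F = (-3853/795, 2759/795)
5. E_x = -7441/795  [D, C, E are collinear ∩ FE ⟂ DC]
6. E_y = 2016/265  [D, C, E are collinear ∩ FE ⟂ DC]
   → E = (-7441/795, 2016/265)

C = (-2528/265, 1964/265)
E = (-7441/795, 2016/265)
F = (-3853/795, 2759/795)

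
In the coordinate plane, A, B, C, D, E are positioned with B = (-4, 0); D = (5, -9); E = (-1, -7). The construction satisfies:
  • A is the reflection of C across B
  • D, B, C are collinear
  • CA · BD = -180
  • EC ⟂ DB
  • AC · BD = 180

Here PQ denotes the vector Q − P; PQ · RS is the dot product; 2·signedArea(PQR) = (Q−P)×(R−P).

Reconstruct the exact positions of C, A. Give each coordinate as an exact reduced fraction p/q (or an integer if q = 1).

A = (-9, 5)
C = (1, -5)

1. C_x = 1  [D, B, C are collinear ∩ EC ⟂ DB]
2. C_y = -5  [D, B, C are collinear ∩ EC ⟂ DB]
   → C = (1, -5)
3. A_x = -9  [A is the reflection of C across B]
4. A_y = 5  [A is the reflection of C across B]
   → A = (-9, 5)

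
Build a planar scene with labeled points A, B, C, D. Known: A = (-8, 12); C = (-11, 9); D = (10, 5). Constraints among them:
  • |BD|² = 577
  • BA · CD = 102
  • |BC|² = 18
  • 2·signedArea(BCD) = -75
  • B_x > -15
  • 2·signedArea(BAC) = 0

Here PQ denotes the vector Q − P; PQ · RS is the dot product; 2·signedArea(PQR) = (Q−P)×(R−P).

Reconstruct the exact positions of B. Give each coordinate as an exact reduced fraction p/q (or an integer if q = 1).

B = (-14, 6)

1. B_x = -14  [2·signedArea(BAC) = 0 ∩ BA · CD = 102]
2. B_y = 6  [2·signedArea(BAC) = 0 ∩ BA · CD = 102]
   → B = (-14, 6)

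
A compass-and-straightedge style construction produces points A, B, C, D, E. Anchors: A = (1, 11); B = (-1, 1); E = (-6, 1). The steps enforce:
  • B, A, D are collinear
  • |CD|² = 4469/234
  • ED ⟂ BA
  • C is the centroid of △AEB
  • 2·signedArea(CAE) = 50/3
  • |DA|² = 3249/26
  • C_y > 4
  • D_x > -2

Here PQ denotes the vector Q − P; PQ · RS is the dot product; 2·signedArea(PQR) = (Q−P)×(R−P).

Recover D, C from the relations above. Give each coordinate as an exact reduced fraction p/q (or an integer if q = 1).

1. D_x = -31/26  [B, A, D are collinear ∩ ED ⟂ BA]
2. D_y = 1/26  [B, A, D are collinear ∩ ED ⟂ BA]
   → D = (-31/26, 1/26)
3. C_x = -2  [C is the centroid of △AEB]
4. C_y = 13/3  [C is the centroid of △AEB]
   → C = (-2, 13/3)

C = (-2, 13/3)
D = (-31/26, 1/26)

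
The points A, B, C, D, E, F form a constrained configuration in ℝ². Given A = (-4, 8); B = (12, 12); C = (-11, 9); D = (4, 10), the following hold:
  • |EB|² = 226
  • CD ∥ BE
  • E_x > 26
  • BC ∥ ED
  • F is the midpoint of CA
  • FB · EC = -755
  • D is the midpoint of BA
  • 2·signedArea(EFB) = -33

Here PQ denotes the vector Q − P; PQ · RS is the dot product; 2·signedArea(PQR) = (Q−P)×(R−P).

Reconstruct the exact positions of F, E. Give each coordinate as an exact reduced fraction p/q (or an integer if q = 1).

E = (27, 13)
F = (-15/2, 17/2)

1. F_x = -15/2  [F is the midpoint of CA]
2. F_y = 17/2  [F is the midpoint of CA]
   → F = (-15/2, 17/2)
3. E_x = 27  [BC ∥ ED ∩ CD ∥ BE]
4. E_y = 13  [BC ∥ ED ∩ CD ∥ BE]
   → E = (27, 13)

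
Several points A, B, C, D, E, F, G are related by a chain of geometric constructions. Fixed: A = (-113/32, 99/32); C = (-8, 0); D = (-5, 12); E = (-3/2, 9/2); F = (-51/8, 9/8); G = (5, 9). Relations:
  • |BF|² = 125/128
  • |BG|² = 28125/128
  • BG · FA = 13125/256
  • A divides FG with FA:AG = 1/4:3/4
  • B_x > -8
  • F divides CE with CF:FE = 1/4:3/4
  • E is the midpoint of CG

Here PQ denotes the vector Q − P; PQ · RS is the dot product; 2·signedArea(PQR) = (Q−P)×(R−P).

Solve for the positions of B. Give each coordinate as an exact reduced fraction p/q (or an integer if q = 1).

B = (-115/16, 9/16)

1. B_x = -115/16  [line -91/32·x + -63/32·y + -4949/256 = 0 ∩ |BG|² = 28125/128]
2. B_y = 9/16  [line -91/32·x + -63/32·y + -4949/256 = 0 ∩ |BG|² = 28125/128]
   → B = (-115/16, 9/16)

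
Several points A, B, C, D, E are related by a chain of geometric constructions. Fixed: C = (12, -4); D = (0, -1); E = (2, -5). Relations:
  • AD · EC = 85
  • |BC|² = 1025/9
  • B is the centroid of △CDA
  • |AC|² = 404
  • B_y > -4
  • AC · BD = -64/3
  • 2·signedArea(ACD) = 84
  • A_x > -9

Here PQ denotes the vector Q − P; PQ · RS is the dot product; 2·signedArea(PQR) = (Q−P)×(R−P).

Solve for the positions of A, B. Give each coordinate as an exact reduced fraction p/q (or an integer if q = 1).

1. A_x = -8  [2·signedArea(ACD) = 84 ∩ AD · EC = 85]
2. A_y = -6  [2·signedArea(ACD) = 84 ∩ AD · EC = 85]
   → A = (-8, -6)
3. B_x = 4/3  [AC · BD = -64/3 ∩ B is the centroid of △CDA]
4. B_y = -11/3  [AC · BD = -64/3 ∩ B is the centroid of △CDA]
   → B = (4/3, -11/3)

A = (-8, -6)
B = (4/3, -11/3)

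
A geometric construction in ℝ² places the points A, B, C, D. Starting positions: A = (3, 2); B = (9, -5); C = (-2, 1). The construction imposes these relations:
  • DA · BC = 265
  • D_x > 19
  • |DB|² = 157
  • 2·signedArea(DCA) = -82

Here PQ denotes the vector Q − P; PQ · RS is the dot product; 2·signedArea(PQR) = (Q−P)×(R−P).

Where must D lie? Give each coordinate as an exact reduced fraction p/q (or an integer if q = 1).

1. D_x = 20  [2·signedArea(DCA) = -82 ∩ DA · BC = 265]
2. D_y = -11  [2·signedArea(DCA) = -82 ∩ DA · BC = 265]
   → D = (20, -11)

D = (20, -11)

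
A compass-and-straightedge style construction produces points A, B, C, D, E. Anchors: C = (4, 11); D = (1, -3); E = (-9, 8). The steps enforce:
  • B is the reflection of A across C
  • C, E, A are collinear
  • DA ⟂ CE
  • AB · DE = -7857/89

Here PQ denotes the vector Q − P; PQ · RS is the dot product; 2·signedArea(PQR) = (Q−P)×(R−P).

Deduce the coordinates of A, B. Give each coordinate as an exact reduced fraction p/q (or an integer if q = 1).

1. A_x = -341/178  [C, E, A are collinear ∩ DA ⟂ CE]
2. A_y = 1715/178  [C, E, A are collinear ∩ DA ⟂ CE]
   → A = (-341/178, 1715/178)
3. B_x = 1765/178  [B is the reflection of A across C]
4. B_y = 2201/178  [B is the reflection of A across C]
   → B = (1765/178, 2201/178)

A = (-341/178, 1715/178)
B = (1765/178, 2201/178)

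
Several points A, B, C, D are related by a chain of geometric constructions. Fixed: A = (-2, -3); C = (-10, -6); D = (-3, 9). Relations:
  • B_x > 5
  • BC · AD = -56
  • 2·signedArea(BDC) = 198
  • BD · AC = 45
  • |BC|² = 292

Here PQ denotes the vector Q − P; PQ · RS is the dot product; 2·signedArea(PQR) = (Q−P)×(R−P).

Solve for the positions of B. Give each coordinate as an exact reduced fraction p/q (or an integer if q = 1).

1. B_x = 6  [2·signedArea(BDC) = 198 ∩ BD · AC = 45]
2. B_y = 0  [2·signedArea(BDC) = 198 ∩ BD · AC = 45]
   → B = (6, 0)

B = (6, 0)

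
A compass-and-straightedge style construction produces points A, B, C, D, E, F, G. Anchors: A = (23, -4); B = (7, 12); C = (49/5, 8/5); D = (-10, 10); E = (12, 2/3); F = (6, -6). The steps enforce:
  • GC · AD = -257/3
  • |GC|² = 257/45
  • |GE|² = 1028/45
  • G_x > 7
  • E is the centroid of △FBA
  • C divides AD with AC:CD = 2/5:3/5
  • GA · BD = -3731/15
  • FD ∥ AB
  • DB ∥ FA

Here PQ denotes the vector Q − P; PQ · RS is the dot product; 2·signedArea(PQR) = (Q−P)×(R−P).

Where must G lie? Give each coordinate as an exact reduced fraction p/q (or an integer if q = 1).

G = (38/5, 38/15)

1. G_x = 38/5  [GC · AD = -257/3 ∩ GA · BD = -3731/15]
2. G_y = 38/15  [GC · AD = -257/3 ∩ GA · BD = -3731/15]
   → G = (38/5, 38/15)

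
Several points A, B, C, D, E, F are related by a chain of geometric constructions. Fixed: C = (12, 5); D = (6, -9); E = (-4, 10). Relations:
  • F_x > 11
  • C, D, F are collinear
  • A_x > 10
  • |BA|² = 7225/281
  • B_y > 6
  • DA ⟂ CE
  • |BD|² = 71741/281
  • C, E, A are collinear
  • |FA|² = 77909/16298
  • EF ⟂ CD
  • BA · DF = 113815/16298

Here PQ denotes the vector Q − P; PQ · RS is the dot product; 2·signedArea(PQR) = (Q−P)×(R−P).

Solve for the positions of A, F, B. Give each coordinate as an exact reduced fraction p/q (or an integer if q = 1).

A = (2956/281, 1535/281)
B = (1596/281, 1960/281)
F = (657/58, 199/58)

1. A_x = 2956/281  [C, E, A are collinear ∩ DA ⟂ CE]
2. A_y = 1535/281  [C, E, A are collinear ∩ DA ⟂ CE]
   → A = (2956/281, 1535/281)
3. F_x = 657/58  [C, D, F are collinear ∩ EF ⟂ CD]
4. F_y = 199/58  [C, D, F are collinear ∩ EF ⟂ CD]
   → F = (657/58, 199/58)
5. B_x = 1596/281  [line -309/58·x + -721/58·y + 953162/8149 = 0 ∩ |BA|² = 7225/281]
6. B_y = 1960/281  [line -309/58·x + -721/58·y + 953162/8149 = 0 ∩ |BA|² = 7225/281]
   → B = (1596/281, 1960/281)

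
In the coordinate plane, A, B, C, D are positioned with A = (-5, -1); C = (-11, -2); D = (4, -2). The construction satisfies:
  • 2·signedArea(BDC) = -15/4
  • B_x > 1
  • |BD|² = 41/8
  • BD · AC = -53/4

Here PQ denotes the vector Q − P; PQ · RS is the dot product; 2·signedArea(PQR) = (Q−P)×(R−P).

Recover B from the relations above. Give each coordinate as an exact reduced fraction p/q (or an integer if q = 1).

B = (7/4, -7/4)

1. B_x = 7/4  [2·signedArea(BDC) = -15/4 ∩ BD · AC = -53/4]
2. B_y = -7/4  [2·signedArea(BDC) = -15/4 ∩ BD · AC = -53/4]
   → B = (7/4, -7/4)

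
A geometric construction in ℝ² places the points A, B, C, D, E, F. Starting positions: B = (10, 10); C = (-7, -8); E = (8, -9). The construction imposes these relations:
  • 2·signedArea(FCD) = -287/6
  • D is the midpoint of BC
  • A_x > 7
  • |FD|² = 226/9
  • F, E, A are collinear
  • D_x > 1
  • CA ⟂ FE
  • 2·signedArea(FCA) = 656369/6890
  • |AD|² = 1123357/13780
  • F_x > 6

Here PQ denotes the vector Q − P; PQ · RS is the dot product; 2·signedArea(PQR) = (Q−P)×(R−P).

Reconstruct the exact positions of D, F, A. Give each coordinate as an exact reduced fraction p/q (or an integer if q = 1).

A = (25823/3445, -19811/3445)
D = (3/2, 1)
F = (13/2, 2/3)

1. D_x = 3/2  [D is the midpoint of BC]
2. D_y = 1  [D is the midpoint of BC]
   → D = (3/2, 1)
3. F_x = 13/2  [line -9·x + 17/2·y + 317/6 = 0 ∩ |FD|² = 226/9]
4. F_y = 2/3  [line -9·x + 17/2·y + 317/6 = 0 ∩ |FD|² = 226/9]
   → F = (13/2, 2/3)
5. A_x = 25823/3445  [2·signedArea(FCA) = 656369/6890 ∩ F, E, A are collinear]
6. A_y = -19811/3445  [2·signedArea(FCA) = 656369/6890 ∩ F, E, A are collinear]
   → A = (25823/3445, -19811/3445)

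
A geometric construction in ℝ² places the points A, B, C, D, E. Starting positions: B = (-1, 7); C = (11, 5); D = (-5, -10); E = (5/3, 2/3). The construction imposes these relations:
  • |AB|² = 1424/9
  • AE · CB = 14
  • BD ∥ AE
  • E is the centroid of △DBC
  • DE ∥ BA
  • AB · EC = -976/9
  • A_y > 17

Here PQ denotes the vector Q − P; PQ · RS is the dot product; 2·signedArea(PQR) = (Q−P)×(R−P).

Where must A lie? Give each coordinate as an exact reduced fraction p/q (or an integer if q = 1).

A = (17/3, 53/3)

1. A_x = 17/3  [BD ∥ AE ∩ DE ∥ BA]
2. A_y = 53/3  [BD ∥ AE ∩ DE ∥ BA]
   → A = (17/3, 53/3)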